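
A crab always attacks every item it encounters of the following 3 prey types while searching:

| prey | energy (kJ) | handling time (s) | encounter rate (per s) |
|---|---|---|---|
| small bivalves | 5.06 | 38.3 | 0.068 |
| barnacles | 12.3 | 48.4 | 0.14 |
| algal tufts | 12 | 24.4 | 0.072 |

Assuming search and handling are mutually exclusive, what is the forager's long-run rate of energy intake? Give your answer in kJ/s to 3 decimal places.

R = (0.068×5.06 + 0.14×12.3 + 0.072×12) / (1 + 0.068×38.3 + 0.14×48.4 + 0.072×24.4) = 2.93/12.14 = 0.2414 kJ/s.

0.241 kJ/s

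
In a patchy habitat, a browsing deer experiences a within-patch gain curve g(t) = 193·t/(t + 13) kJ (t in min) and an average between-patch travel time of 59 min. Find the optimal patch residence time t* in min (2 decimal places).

Maximise g(t)/(T+t): set derivative to zero → g'(t)(T+t) = g(t).
g'(t) = 193·13/(t + 13)². Setting 193·13/(t+13)² = 193t/[(t+13)(59+t)] gives 13(59+t) = t(t+13), so t² = 13×59 = 767.
t* = √767 = 27.69 min.

27.69 min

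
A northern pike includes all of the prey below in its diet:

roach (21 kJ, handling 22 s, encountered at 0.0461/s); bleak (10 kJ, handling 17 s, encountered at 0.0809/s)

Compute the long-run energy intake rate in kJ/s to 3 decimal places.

0.524 kJ/s

Energy encountered per unit search time: 0.0461×21 + 0.0809×10 = 1.777 kJ/s.
Handling time per unit search time: 0.0461×22 + 0.0809×17 = 2.389.
Rate = 1.777/(1 + 2.389) = 0.5243 kJ/s.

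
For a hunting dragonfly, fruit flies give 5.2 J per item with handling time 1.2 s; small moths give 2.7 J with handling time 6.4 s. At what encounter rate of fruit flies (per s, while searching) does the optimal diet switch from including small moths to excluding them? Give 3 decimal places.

Drop small moths once their profitability E₂/h₂ falls below the rate achievable on fruit flies alone: E₂/h₂ = λE₁/(1 + λh₁).
Solve for λ: λE₁h₂ = E₂(1 + λh₁) → λ(E₁h₂ − E₂h₁) = E₂ → λ = E₂/(E₁h₂ − E₂h₁).
λ = 2.7/(5.2×6.4 − 2.7×1.2) = 2.7/30.04 = 0.08988 per s.

0.090 per s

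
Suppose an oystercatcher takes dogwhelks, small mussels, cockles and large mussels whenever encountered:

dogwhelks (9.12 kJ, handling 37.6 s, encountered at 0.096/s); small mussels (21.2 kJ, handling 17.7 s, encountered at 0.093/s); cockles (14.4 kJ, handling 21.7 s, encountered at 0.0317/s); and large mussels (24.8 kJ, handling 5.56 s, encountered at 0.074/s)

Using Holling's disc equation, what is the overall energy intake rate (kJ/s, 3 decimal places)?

R = (0.096×9.12 + 0.093×21.2 + 0.0317×14.4 + 0.074×24.8) / (1 + 0.096×37.6 + 0.093×17.7 + 0.0317×21.7 + 0.074×5.56) = 5.139/7.355 = 0.6987 kJ/s.

0.699 kJ/s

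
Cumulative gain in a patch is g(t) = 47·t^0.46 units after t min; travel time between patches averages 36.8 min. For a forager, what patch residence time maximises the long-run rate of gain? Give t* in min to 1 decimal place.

31.3 min

Optimal t* satisfies g'(t*) = g(t*)/(T + t*).
g'(t) = 0.46·47·t^-0.54. Setting 0.46·47·t^-0.54 = 47·t^0.46/(36.8+t) gives 0.46(36.8+t) = t, so 0.54·t = 0.46×36.8.
t* = 0.46×36.8/0.54 = 31.35 min.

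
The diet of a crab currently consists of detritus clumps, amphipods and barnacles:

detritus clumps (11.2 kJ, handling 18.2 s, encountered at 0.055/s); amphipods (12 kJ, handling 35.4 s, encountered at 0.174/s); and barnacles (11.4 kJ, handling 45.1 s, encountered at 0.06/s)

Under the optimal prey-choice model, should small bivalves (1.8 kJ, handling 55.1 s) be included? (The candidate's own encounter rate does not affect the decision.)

On detritus clumps, amphipods and barnacles alone, R = ΣλE/(1+Σλh) = 3.388/10.87 = 0.3118 kJ/s.
small bivalves: E/h = 1.8/55.1 = 0.03267 kJ/s.
Since 0.03267 < R, time spent handling small bivalves is better spent searching.

No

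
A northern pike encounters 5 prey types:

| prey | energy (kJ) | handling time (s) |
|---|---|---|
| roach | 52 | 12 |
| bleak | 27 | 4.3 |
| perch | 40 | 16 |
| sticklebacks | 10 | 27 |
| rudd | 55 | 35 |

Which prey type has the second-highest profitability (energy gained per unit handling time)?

roach

In descending order of E/h:
bleak: 27/4.3 = 6.28 kJ/s
roach: 52/12 = 4.33 kJ/s
perch: 40/16 = 2.5 kJ/s
rudd: 55/35 = 1.57 kJ/s
sticklebacks: 10/27 = 0.37 kJ/s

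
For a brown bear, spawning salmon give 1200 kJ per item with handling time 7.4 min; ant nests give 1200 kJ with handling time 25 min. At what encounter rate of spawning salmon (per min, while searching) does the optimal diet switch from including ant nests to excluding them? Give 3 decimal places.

0.057 per min

The zero-one rule: include ant nests iff E₂/h₂ > λE₁/(1+λh₁). Equality gives the switch point.
λE₁h₂ = E₂ + λE₂h₁ ⇒ λ = E₂/(E₁h₂ − E₂h₁) = 1200/(3e+04 − 8880) = 0.05682 per min.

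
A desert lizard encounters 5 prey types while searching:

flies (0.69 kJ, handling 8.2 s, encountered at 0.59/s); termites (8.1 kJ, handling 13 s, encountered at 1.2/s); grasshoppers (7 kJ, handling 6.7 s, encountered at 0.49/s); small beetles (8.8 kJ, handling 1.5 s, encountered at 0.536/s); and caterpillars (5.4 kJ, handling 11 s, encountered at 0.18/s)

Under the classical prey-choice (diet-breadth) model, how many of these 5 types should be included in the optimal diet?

1

Rank by E/h (kJ/s): small beetles 5.87, grasshoppers 1.04, termites 0.623, caterpillars 0.491, flies 0.0841. Include each in turn until the next type's E/h falls below the running intake rate.
Rate on top 1: 2.615. grasshoppers: 1.04 < 2.615 → exclude; stop.
Optimal diet: small beetles — 1 of 5 types.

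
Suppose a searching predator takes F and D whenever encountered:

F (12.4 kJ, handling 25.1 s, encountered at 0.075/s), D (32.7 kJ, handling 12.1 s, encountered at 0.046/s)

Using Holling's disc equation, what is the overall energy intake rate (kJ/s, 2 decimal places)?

R = Σλ_iE_i / (1 + Σλ_ih_i)
Numerator: 0.075×12.4 + 0.046×32.7 = 2.434
Denominator: 1 + 0.075×25.1 + 0.046×12.1 = 3.439
R = 2.434/3.439 = 0.7078 kJ/s

0.71 kJ/s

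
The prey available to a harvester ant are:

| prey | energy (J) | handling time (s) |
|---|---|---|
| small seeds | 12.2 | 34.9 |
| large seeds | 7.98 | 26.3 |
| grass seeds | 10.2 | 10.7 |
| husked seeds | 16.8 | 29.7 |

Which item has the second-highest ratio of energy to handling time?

husked seeds

In descending order of E/h:
grass seeds: 10.2/10.7 = 0.953 J/s
husked seeds: 16.8/29.7 = 0.566 J/s
small seeds: 12.2/34.9 = 0.35 J/s
large seeds: 7.98/26.3 = 0.303 J/s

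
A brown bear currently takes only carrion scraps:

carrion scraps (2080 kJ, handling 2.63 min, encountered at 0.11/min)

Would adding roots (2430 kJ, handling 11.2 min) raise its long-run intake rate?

Yes

On carrion scraps alone, R = ΣλE/(1+Σλh) = 228.8/1.289 = 177.5 kJ/min.
roots: E/h = 2430/11.2 = 217 kJ/min.
217 > 177.5, so adding roots raises the average — include it.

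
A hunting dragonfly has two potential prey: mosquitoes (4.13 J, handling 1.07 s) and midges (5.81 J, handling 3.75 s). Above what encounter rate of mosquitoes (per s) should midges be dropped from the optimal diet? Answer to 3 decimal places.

0.627 per s

The zero-one rule: include midges iff E₂/h₂ > λE₁/(1+λh₁). Equality gives the switch point.
λE₁h₂ = E₂ + λE₂h₁ ⇒ λ = E₂/(E₁h₂ − E₂h₁) = 5.81/(15.49 − 6.217) = 0.6267 per s.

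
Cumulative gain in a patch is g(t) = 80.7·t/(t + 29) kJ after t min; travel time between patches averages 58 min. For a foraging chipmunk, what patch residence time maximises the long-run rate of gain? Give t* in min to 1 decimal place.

Optimal t* satisfies g'(t*) = g(t*)/(T + t*).
g'(t) = 80.7·29/(t + 29)². Setting 80.7·29/(t+29)² = 80.7t/[(t+29)(58+t)] gives 29(58+t) = t(t+29), so t² = 29×58 = 1682.
t* = √1682 = 41.01 min.

41.0 min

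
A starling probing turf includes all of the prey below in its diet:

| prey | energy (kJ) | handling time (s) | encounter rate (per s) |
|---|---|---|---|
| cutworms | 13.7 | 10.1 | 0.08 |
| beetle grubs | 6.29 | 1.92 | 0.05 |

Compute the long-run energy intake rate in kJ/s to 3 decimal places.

0.741 kJ/s

Energy encountered per unit search time: 0.08×13.7 + 0.05×6.29 = 1.41 kJ/s.
Handling time per unit search time: 0.08×10.1 + 0.05×1.92 = 0.904.
Rate = 1.41/(1 + 0.904) = 0.7408 kJ/s.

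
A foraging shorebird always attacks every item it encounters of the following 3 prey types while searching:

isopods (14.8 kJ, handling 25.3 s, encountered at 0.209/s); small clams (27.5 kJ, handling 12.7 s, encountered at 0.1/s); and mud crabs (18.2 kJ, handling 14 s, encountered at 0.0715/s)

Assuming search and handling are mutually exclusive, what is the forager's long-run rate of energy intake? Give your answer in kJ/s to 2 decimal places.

R = Σλ_iE_i / (1 + Σλ_ih_i)
Numerator: 0.209×14.8 + 0.1×27.5 + 0.0715×18.2 = 7.144
Denominator: 1 + 0.209×25.3 + 0.1×12.7 + 0.0715×14 = 8.559
R = 7.144/8.559 = 0.8348 kJ/s

0.83 kJ/s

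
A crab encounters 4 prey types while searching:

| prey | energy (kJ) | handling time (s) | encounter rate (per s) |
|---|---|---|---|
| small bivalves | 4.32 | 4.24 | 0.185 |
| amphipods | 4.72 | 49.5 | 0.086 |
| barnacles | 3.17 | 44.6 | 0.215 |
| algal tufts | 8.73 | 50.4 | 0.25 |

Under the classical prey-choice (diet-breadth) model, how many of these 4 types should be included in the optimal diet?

1

Rank by E/h (kJ/s): small bivalves 1.02, algal tufts 0.173, amphipods 0.0954, barnacles 0.0711. Include each in turn until the next type's E/h falls below the running intake rate.
Rate on top 1: 0.4479. algal tufts: 0.173 < 0.4479 → exclude; stop.
Optimal diet: small bivalves — 1 of 4 types.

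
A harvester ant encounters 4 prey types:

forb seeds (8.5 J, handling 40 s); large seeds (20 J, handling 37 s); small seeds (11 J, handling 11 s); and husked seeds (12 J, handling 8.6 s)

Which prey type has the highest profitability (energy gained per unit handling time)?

In descending order of E/h:
husked seeds: 12/8.6 = 1.4 J/s
small seeds: 11/11 = 1 J/s
large seeds: 20/37 = 0.541 J/s
forb seeds: 8.5/40 = 0.212 J/s

husked seeds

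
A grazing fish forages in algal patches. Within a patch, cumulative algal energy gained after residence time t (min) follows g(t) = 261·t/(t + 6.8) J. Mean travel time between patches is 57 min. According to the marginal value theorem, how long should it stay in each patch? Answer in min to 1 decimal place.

By the marginal value theorem, leave when the instantaneous gain rate g'(t) equals the habitat-wide average g(t)/(T + t).
g'(t) = 261·6.8/(t + 6.8)². Setting 261·6.8/(t+6.8)² = 261t/[(t+6.8)(57+t)] gives 6.8(57+t) = t(t+6.8), so t² = 6.8×57 = 387.6.
t* = √387.6 = 19.69 min.

19.7 min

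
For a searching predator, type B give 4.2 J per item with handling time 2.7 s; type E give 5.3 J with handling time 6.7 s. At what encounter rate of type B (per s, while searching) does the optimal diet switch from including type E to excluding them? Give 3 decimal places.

0.383 per s

At the threshold, the rate on type B alone equals the profitability of type E: λ·4.2/(1 + λ·2.7) = 5.3/6.7 = 0.791.
Rearranging, λ(4.2 − 0.791×2.7) = 0.791, so λ = 0.791/2.064 = 0.3832 per s.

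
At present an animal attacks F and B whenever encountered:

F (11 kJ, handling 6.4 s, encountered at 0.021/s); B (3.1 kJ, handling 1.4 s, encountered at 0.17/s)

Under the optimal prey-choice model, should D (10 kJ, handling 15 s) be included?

Yes

Intake rate on the current diet: R = (0.021×11 + 0.17×3.1) / (1 + 0.021×6.4 + 0.17×1.4) = 0.758/1.372 = 0.5523 kJ/s.
Profitability of D: 10/15 = 0.6667 kJ/s.
0.6667 > 0.5523, so adding D raises the average — include it.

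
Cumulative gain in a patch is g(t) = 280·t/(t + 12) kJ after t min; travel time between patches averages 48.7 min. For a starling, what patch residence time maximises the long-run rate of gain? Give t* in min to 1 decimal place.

Optimal t* satisfies g'(t*) = g(t*)/(T + t*).
g'(t) = 280·12/(t + 12)². Setting 280·12/(t+12)² = 280t/[(t+12)(48.7+t)] gives 12(48.7+t) = t(t+12), so t² = 12×48.7 = 584.4.
t* = √584.4 = 24.17 min.

24.2 min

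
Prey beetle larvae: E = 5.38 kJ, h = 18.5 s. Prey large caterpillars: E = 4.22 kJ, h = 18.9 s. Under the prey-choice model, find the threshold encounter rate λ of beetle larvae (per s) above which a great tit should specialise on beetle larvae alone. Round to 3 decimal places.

At the threshold, the rate on beetle larvae alone equals the profitability of large caterpillars: λ·5.38/(1 + λ·18.5) = 4.22/18.9 = 0.2233.
Rearranging, λ(5.38 − 0.2233×18.5) = 0.2233, so λ = 0.2233/1.249 = 0.1787 per s.

0.179 per s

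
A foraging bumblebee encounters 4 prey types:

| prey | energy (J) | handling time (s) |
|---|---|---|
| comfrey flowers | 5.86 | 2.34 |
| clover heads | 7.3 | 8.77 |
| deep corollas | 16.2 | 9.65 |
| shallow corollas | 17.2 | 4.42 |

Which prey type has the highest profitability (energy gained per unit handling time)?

shallow corollas

Profitability E/h (J/s): comfrey flowers = 5.86/2.34 = 2.5, clover heads = 7.3/8.77 = 0.832, deep corollas = 16.2/9.65 = 1.68, shallow corollas = 17.2/4.42 = 3.89.
Ranked: shallow corollas > comfrey flowers > deep corollas > clover heads.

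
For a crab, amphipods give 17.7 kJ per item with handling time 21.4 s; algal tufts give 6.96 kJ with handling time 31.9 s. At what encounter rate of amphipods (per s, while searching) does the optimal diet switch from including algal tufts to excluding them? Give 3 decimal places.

0.017 per s

Drop algal tufts once their profitability E₂/h₂ falls below the rate achievable on amphipods alone: E₂/h₂ = λE₁/(1 + λh₁).
Solve for λ: λE₁h₂ = E₂(1 + λh₁) → λ(E₁h₂ − E₂h₁) = E₂ → λ = E₂/(E₁h₂ − E₂h₁).
λ = 6.96/(17.7×31.9 − 6.96×21.4) = 6.96/415.7 = 0.01674 per s.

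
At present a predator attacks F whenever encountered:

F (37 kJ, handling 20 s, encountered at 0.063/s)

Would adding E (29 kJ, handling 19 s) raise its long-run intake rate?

Yes

Current rate: (0.063×37)/(1 + 0.063×20) = 1.031 kJ/s.
Profitability of E: 29/19 = 1.526 kJ/s.
Since 1.526 > R, including E increases the long-run rate.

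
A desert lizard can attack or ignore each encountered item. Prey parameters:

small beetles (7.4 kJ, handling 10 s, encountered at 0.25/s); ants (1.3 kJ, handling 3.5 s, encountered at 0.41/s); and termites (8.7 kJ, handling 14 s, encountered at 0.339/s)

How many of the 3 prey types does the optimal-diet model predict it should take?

Rank by E/h (kJ/s): small beetles 0.74, termites 0.621, ants 0.371. Include each in turn until the next type's E/h falls below the running intake rate.
Rate on top 1: 0.5286. termites: 0.621 > 0.5286 → include.
Rate on top 2: 0.582. ants: 0.371 < 0.582 → exclude; stop.
Optimal diet: small beetles, termites — 2 of 3 types.

2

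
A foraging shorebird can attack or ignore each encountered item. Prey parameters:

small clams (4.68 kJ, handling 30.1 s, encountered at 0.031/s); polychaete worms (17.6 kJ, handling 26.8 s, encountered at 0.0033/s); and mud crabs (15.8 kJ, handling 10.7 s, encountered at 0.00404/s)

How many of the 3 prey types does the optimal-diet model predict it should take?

3

Rank by E/h (kJ/s): mud crabs 1.48, polychaete worms 0.657, small clams 0.155. Include each in turn until the next type's E/h falls below the running intake rate.
Rate on top 1: 0.06119. polychaete worms: 0.657 > 0.06119 → include.
Rate on top 2: 0.1077. small clams: 0.155 > 0.1077 → include.
Optimal diet: mud crabs, polychaete worms, small clams — 3 of 3 types.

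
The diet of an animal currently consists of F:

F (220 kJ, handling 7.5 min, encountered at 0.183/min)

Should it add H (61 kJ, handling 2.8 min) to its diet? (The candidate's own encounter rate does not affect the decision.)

Yes

Current rate: (0.183×220)/(1 + 0.183×7.5) = 16.97 kJ/min.
H: E/h = 61/2.8 = 21.79 kJ/min.
21.79 > 16.97, so adding H raises the average — include it.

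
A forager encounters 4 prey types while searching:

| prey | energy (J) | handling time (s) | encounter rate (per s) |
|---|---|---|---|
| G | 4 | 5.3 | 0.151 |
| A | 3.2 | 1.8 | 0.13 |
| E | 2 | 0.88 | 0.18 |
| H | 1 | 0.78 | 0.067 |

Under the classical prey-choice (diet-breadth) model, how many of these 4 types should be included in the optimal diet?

4

Rank by E/h (J/s): E 2.27, A 1.78, H 1.28, G 0.755. Include each in turn until the next type's E/h falls below the running intake rate.
Rate on top 1: 0.3108. A: 1.78 > 0.3108 → include.
Rate on top 2: 0.5573. H: 1.28 > 0.5573 → include.
Rate on top 3: 0.5835. G: 0.755 > 0.5835 → include.
Optimal diet: E, A, H, G — 4 of 4 types.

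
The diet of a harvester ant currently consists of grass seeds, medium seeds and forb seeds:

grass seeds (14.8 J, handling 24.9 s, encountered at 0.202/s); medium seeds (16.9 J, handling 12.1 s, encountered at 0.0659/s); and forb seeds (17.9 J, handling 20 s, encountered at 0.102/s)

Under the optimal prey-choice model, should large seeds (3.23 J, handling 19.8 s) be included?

No

Current rate: (0.202×14.8 + 0.0659×16.9 + 0.102×17.9)/(1 + 0.202×24.9 + 0.0659×12.1 + 0.102×20) = 0.6687 J/s.
large seeds: E/h = 3.23/19.8 = 0.1631 J/s.
Since 0.1631 < R, time spent handling large seeds is better spent searching.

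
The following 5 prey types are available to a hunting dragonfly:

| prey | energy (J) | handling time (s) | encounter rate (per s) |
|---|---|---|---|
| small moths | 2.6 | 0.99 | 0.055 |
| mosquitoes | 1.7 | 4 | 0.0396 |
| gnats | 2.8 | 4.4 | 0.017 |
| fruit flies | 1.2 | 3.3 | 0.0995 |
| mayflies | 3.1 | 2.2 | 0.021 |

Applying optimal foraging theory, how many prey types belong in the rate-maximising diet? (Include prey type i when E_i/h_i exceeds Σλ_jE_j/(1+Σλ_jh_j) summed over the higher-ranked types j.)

5

E/h in descending order: small moths 2.63, mayflies 1.41, gnats 0.636, mosquitoes 0.425, fruit flies 0.364 J/s. The optimal diet is the largest prefix of this list for which every included type satisfies E_i/h_i > R on the types above it.
Rate on top 1: 0.1356. mayflies: 1.41 > 0.1356 → include.
Rate on top 2: 0.1891. gnats: 0.636 > 0.1891 → include.
Rate on top 3: 0.2175. mosquitoes: 0.425 > 0.2175 → include.
Rate on top 4: 0.2422. fruit flies: 0.364 > 0.2422 → include.
Optimal diet: small moths, mayflies, gnats, mosquitoes, fruit flies — 5 of 5 types.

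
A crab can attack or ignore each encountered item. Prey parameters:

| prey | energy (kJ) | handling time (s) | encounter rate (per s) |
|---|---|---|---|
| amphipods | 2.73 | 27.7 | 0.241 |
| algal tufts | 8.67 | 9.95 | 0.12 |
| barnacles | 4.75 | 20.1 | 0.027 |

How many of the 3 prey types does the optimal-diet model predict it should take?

1

Rank by E/h (kJ/s): algal tufts 0.871, barnacles 0.236, amphipods 0.0986. Include each in turn until the next type's E/h falls below the running intake rate.
Rate on top 1: 0.4742. barnacles: 0.236 < 0.4742 → exclude; stop.
Optimal diet: algal tufts — 1 of 3 types.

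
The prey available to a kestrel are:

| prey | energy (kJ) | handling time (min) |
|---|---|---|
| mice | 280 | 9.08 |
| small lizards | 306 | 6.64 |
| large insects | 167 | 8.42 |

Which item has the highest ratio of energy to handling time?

Profitability E/h (kJ/min): mice = 280/9.08 = 30.8, small lizards = 306/6.64 = 46.1, large insects = 167/8.42 = 19.8.
Ranked: small lizards > mice > large insects.

small lizards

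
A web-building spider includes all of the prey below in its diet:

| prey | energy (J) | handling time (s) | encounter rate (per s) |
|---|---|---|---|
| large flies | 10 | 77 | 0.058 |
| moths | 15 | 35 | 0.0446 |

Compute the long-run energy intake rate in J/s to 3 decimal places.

0.178 J/s

R = Σλ_iE_i / (1 + Σλ_ih_i)
Numerator: 0.058×10 + 0.0446×15 = 1.249
Denominator: 1 + 0.058×77 + 0.0446×35 = 7.027
R = 1.249/7.027 = 0.1777 J/s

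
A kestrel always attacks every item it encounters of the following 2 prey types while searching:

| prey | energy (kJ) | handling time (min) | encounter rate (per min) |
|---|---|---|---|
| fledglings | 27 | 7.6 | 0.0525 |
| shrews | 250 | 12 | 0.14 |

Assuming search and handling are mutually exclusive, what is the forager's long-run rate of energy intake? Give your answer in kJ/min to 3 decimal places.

11.828 kJ/min

Energy encountered per unit search time: 0.0525×27 + 0.14×250 = 36.42 kJ/min.
Handling time per unit search time: 0.0525×7.6 + 0.14×12 = 2.079.
Rate = 36.42/(1 + 2.079) = 11.83 kJ/min.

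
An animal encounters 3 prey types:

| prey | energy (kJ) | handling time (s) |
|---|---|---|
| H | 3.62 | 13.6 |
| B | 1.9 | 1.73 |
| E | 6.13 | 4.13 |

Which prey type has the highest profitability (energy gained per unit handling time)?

Profitability E/h (kJ/s): H = 3.62/13.6 = 0.266, B = 1.9/1.73 = 1.1, E = 6.13/4.13 = 1.48.
Ranked: E > B > H.

E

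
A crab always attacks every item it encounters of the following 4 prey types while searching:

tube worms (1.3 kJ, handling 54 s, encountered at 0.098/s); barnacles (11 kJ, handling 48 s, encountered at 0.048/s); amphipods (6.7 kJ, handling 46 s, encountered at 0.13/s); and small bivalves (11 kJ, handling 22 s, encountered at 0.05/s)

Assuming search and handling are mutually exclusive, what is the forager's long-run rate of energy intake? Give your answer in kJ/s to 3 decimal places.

0.132 kJ/s

R = (0.098×1.3 + 0.048×11 + 0.13×6.7 + 0.05×11) / (1 + 0.098×54 + 0.048×48 + 0.13×46 + 0.05×22) = 2.076/15.68 = 0.1325 kJ/s.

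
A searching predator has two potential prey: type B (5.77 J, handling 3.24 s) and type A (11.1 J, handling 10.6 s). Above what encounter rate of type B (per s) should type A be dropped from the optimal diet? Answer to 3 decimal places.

The zero-one rule: include type A iff E₂/h₂ > λE₁/(1+λh₁). Equality gives the switch point.
λE₁h₂ = E₂ + λE₂h₁ ⇒ λ = E₂/(E₁h₂ − E₂h₁) = 11.1/(61.16 − 35.96) = 0.4405 per s.

0.441 per s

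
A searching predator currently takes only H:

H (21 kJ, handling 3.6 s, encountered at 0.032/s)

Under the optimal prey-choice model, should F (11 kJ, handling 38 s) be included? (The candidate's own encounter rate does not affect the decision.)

Intake rate on the current diet: R = (0.032×21) / (1 + 0.032×3.6) = 0.672/1.115 = 0.6026 kJ/s.
Profitability of F: 11/38 = 0.2895 kJ/s.
0.2895 < 0.6026, so adding F would lower the average — exclude it.

No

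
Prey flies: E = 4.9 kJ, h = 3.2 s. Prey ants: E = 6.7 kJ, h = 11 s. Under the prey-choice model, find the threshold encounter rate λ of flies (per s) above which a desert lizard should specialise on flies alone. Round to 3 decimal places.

0.206 per s

At the threshold, the rate on flies alone equals the profitability of ants: λ·4.9/(1 + λ·3.2) = 6.7/11 = 0.6091.
Rearranging, λ(4.9 − 0.6091×3.2) = 0.6091, so λ = 0.6091/2.951 = 0.2064 per s.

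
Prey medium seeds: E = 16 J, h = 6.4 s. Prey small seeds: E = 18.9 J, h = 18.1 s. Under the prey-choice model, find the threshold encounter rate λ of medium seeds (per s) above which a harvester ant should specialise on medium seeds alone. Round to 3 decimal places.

The zero-one rule: include small seeds iff E₂/h₂ > λE₁/(1+λh₁). Equality gives the switch point.
λE₁h₂ = E₂ + λE₂h₁ ⇒ λ = E₂/(E₁h₂ − E₂h₁) = 18.9/(289.6 − 121) = 0.1121 per s.

0.112 per s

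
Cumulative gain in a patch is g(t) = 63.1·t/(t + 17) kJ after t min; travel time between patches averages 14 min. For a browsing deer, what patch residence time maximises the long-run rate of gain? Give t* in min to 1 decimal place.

Optimal t* satisfies g'(t*) = g(t*)/(T + t*).
g'(t) = 63.1·17/(t + 17)². Setting 63.1·17/(t+17)² = 63.1t/[(t+17)(14+t)] gives 17(14+t) = t(t+17), so t² = 17×14 = 238.
t* = √238 = 15.43 min.

15.4 min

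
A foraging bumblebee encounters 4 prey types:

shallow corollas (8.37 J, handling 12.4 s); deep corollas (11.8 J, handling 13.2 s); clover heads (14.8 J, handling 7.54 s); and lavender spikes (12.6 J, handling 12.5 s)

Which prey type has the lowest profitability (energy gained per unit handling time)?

Profitability E/h (J/s): shallow corollas = 8.37/12.4 = 0.675, deep corollas = 11.8/13.2 = 0.894, clover heads = 14.8/7.54 = 1.96, lavender spikes = 12.6/12.5 = 1.01.
Ranked: clover heads > lavender spikes > deep corollas > shallow corollas.

shallow corollas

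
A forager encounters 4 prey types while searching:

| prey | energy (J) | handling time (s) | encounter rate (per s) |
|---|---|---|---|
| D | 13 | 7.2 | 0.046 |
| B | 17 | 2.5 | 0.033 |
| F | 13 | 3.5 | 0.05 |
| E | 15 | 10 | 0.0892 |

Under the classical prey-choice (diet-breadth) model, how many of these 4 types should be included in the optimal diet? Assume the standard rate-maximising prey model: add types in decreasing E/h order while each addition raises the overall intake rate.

Rank by E/h (J/s): B 6.8, F 3.71, D 1.81, E 1.5. Include each in turn until the next type's E/h falls below the running intake rate.
Rate on top 1: 0.5182. F: 3.71 > 0.5182 → include.
Rate on top 2: 0.963. D: 1.81 > 0.963 → include.
Rate on top 3: 1.139. E: 1.5 > 1.139 → include.
Optimal diet: B, F, D, E — 4 of 4 types.

4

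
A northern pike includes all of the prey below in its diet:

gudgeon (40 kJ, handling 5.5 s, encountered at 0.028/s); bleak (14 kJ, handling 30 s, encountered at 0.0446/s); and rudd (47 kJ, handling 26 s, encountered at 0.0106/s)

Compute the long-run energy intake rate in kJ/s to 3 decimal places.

0.810 kJ/s

R = (0.028×40 + 0.0446×14 + 0.0106×47) / (1 + 0.028×5.5 + 0.0446×30 + 0.0106×26) = 2.243/2.768 = 0.8103 kJ/s.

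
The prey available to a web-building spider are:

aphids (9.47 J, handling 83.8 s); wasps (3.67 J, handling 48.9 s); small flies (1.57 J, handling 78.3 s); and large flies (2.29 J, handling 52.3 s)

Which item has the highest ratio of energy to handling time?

aphids

In descending order of E/h:
aphids: 9.47/83.8 = 0.113 J/s
wasps: 3.67/48.9 = 0.0751 J/s
large flies: 2.29/52.3 = 0.0438 J/s
small flies: 1.57/78.3 = 0.0201 J/s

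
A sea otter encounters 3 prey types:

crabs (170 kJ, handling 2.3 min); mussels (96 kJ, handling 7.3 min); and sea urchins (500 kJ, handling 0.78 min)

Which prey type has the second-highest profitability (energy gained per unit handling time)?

Profitability E/h (kJ/min): crabs = 170/2.3 = 73.9, mussels = 96/7.3 = 13.2, sea urchins = 500/0.78 = 641.
Ranked: sea urchins > crabs > mussels.

crabs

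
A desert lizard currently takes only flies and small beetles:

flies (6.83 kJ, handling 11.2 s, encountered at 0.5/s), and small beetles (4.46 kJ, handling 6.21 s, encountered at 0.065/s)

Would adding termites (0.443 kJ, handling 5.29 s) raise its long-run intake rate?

Intake rate on the current diet: R = (0.5×6.83 + 0.065×4.46) / (1 + 0.5×11.2 + 0.065×6.21) = 3.705/7.004 = 0.529 kJ/s.
Profitability of termites: 0.443/5.29 = 0.08374 kJ/s.
Since 0.08374 < R, time spent handling termites is better spent searching.

No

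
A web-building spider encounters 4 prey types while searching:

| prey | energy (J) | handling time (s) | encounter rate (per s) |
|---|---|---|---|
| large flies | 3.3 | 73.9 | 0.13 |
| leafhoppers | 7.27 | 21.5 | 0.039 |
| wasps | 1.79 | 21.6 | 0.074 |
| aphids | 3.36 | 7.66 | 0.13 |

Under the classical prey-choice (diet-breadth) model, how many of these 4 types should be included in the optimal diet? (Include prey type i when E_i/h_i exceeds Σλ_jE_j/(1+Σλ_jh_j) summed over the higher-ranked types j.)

2

E/h in descending order: aphids 0.439, leafhoppers 0.338, wasps 0.0829, large flies 0.0447 J/s. The optimal diet is the largest prefix of this list for which every included type satisfies E_i/h_i > R on the types above it.
Rate on top 1: 0.2189. leafhoppers: 0.338 > 0.2189 → include.
Rate on top 2: 0.2541. wasps: 0.0829 < 0.2541 → exclude; stop.
Optimal diet: aphids, leafhoppers — 2 of 4 types.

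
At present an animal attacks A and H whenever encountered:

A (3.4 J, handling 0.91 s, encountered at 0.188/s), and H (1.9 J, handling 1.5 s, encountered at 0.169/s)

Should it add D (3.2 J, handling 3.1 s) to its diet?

Yes

On A and H alone, R = ΣλE/(1+Σλh) = 0.9603/1.425 = 0.6741 J/s.
D: E/h = 3.2/3.1 = 1.032 J/s.
1.032 > 0.6741, so adding D raises the average — include it.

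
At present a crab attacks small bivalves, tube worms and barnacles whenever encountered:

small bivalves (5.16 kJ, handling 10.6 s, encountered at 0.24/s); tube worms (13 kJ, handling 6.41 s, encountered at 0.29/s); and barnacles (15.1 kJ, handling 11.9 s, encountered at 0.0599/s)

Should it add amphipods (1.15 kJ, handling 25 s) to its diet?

On small bivalves, tube worms and barnacles alone, R = ΣλE/(1+Σλh) = 5.913/6.116 = 0.9668 kJ/s.
amphipods: E/h = 1.15/25 = 0.046 kJ/s.
0.046 < 0.9668, so adding amphipods would lower the average — exclude it.

No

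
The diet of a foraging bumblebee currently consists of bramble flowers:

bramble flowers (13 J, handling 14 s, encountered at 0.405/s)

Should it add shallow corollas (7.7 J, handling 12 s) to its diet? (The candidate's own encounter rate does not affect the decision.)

Intake rate on the current diet: R = (0.405×13) / (1 + 0.405×14) = 5.265/6.67 = 0.7894 J/s.
shallow corollas: E/h = 7.7/12 = 0.6417 J/s.
0.6417 < 0.7894, so adding shallow corollas would lower the average — exclude it.

No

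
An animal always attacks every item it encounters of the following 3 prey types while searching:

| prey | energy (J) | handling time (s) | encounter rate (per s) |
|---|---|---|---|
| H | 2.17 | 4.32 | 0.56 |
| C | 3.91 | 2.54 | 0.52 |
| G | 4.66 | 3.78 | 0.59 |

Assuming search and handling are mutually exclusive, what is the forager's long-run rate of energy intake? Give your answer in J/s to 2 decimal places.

0.86 J/s

Energy encountered per unit search time: 0.56×2.17 + 0.52×3.91 + 0.59×4.66 = 5.998 J/s.
Handling time per unit search time: 0.56×4.32 + 0.52×2.54 + 0.59×3.78 = 5.97.
Rate = 5.998/(1 + 5.97) = 0.8605 J/s.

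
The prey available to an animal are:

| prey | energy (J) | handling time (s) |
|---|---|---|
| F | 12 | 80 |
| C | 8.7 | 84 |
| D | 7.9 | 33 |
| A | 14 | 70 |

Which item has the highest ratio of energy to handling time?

Profitability E/h (J/s): F = 12/80 = 0.15, C = 8.7/84 = 0.104, D = 7.9/33 = 0.239, A = 14/70 = 0.2.
Ranked: D > A > F > C.

D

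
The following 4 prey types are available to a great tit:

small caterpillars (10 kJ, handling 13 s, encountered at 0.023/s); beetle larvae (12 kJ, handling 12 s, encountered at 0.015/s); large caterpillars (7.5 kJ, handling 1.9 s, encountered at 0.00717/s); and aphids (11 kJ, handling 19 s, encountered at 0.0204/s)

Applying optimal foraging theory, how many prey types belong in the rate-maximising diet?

Rank by E/h (kJ/s): large caterpillars 3.95, beetle larvae 1, small caterpillars 0.769, aphids 0.579. Include each in turn until the next type's E/h falls below the running intake rate.
Rate on top 1: 0.05305. beetle larvae: 1 > 0.05305 → include.
Rate on top 2: 0.1959. small caterpillars: 0.769 > 0.1959 → include.
Rate on top 3: 0.3107. aphids: 0.579 > 0.3107 → include.
Optimal diet: large caterpillars, beetle larvae, small caterpillars, aphids — 4 of 4 types.

4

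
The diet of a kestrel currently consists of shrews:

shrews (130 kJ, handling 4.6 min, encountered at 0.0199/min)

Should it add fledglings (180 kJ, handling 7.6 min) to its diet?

On shrews alone, R = ΣλE/(1+Σλh) = 2.587/1.092 = 2.37 kJ/min.
Profitability of fledglings: 180/7.6 = 23.68 kJ/min.
23.68 > 2.37, so adding fledglings raises the average — include it.

Yes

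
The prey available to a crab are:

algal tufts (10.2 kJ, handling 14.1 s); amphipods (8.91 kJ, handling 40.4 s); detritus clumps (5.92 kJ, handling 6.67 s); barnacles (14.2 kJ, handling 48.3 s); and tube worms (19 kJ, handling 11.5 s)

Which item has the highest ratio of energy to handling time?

tube worms

Profitability E/h (kJ/s): algal tufts = 10.2/14.1 = 0.723, amphipods = 8.91/40.4 = 0.221, detritus clumps = 5.92/6.67 = 0.888, barnacles = 14.2/48.3 = 0.294, tube worms = 19/11.5 = 1.65.
Ranked: tube worms > detritus clumps > algal tufts > barnacles > amphipods.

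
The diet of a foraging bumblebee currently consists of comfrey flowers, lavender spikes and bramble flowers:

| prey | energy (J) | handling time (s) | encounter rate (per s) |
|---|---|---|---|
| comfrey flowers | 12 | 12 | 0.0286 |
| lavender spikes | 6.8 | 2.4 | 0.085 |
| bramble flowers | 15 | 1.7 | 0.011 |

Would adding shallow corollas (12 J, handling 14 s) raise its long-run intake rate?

Yes

Intake rate on the current diet: R = (0.0286×12 + 0.085×6.8 + 0.011×15) / (1 + 0.0286×12 + 0.085×2.4 + 0.011×1.7) = 1.086/1.566 = 0.6937 J/s.
Profitability of shallow corollas: 12/14 = 0.8571 J/s.
0.8571 > 0.6937, so adding shallow corollas raises the average — include it.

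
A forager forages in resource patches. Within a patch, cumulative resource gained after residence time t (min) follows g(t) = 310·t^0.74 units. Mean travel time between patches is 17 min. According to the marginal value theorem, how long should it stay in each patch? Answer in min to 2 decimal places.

48.38 min

By the marginal value theorem, leave when the instantaneous gain rate g'(t) equals the habitat-wide average g(t)/(T + t).
g'(t) = 0.74·310·t^-0.26. Setting 0.74·310·t^-0.26 = 310·t^0.74/(17+t) gives 0.74(17+t) = t, so 0.26·t = 0.74×17.
t* = 0.74×17/0.26 = 48.38 min.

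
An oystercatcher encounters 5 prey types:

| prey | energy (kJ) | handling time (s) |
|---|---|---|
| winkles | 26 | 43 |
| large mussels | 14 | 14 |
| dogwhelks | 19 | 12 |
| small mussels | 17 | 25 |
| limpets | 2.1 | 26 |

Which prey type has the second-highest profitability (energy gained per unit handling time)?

Profitability E/h (kJ/s): winkles = 26/43 = 0.605, large mussels = 14/14 = 1, dogwhelks = 19/12 = 1.58, small mussels = 17/25 = 0.68, limpets = 2.1/26 = 0.0808.
Ranked: dogwhelks > large mussels > small mussels > winkles > limpets.

large mussels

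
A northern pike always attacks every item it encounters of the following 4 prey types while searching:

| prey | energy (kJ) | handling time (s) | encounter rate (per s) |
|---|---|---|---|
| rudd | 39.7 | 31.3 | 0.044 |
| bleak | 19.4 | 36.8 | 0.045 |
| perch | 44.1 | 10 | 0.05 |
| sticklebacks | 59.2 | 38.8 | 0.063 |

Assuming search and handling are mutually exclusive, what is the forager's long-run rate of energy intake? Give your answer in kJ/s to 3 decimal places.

R = (0.044×39.7 + 0.045×19.4 + 0.05×44.1 + 0.063×59.2) / (1 + 0.044×31.3 + 0.045×36.8 + 0.05×10 + 0.063×38.8) = 8.554/6.978 = 1.226 kJ/s.

1.226 kJ/s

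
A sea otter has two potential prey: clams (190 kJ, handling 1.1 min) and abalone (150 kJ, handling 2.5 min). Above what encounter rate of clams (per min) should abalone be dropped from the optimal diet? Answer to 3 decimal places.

The zero-one rule: include abalone iff E₂/h₂ > λE₁/(1+λh₁). Equality gives the switch point.
λE₁h₂ = E₂ + λE₂h₁ ⇒ λ = E₂/(E₁h₂ − E₂h₁) = 150/(475 − 165) = 0.4839 per min.

0.484 per min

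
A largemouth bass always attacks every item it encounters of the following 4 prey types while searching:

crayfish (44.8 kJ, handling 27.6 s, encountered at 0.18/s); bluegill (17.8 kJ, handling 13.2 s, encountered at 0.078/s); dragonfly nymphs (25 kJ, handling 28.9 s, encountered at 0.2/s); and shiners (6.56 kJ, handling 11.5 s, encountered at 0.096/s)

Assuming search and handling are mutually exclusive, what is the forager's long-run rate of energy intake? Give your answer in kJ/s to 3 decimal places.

R = Σλ_iE_i / (1 + Σλ_ih_i)
Numerator: 0.18×44.8 + 0.078×17.8 + 0.2×25 + 0.096×6.56 = 15.08
Denominator: 1 + 0.18×27.6 + 0.078×13.2 + 0.2×28.9 + 0.096×11.5 = 13.88
R = 15.08/13.88 = 1.086 kJ/s

1.086 kJ/s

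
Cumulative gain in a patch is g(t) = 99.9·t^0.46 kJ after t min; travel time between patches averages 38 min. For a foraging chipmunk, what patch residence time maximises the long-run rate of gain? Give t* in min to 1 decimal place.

Maximise g(t)/(T+t): set derivative to zero → g'(t)(T+t) = g(t).
g'(t) = 0.46·99.9·t^-0.54. Setting 0.46·99.9·t^-0.54 = 99.9·t^0.46/(38+t) gives 0.46(38+t) = t, so 0.54·t = 0.46×38.
t* = 0.46×38/0.54 = 32.37 min.

32.4 min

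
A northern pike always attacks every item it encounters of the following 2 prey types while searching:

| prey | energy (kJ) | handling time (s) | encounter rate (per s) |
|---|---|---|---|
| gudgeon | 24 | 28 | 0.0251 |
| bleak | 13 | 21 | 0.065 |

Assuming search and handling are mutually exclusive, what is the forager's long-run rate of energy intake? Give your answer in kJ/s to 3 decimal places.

R = Σλ_iE_i / (1 + Σλ_ih_i)
Numerator: 0.0251×24 + 0.065×13 = 1.447
Denominator: 1 + 0.0251×28 + 0.065×21 = 3.068
R = 1.447/3.068 = 0.4718 kJ/s

0.472 kJ/s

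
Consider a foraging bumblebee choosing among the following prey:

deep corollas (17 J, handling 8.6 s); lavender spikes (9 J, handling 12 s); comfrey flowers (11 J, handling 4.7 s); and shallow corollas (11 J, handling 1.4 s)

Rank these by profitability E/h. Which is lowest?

In descending order of E/h:
shallow corollas: 11/1.4 = 7.86 J/s
comfrey flowers: 11/4.7 = 2.34 J/s
deep corollas: 17/8.6 = 1.98 J/s
lavender spikes: 9/12 = 0.75 J/s

lavender spikes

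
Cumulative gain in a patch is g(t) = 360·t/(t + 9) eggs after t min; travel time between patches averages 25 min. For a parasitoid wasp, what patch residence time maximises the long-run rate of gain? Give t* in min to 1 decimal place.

Optimal t* satisfies g'(t*) = g(t*)/(T + t*).
g'(t) = 360·9/(t + 9)². Setting 360·9/(t+9)² = 360t/[(t+9)(25+t)] gives 9(25+t) = t(t+9), so t² = 9×25 = 225.
t* = √225 = 15 min.

15.0 min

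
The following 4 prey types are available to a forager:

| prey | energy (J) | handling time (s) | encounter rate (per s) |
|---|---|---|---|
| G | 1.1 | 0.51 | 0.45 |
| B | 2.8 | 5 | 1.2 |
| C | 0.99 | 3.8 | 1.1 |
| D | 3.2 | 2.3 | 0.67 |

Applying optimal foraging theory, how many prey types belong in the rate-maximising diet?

Rank by E/h (J/s): G 2.16, D 1.39, B 0.56, C 0.261. Include each in turn until the next type's E/h falls below the running intake rate.
Rate on top 1: 0.4026. D: 1.39 > 0.4026 → include.
Rate on top 2: 0.9525. B: 0.56 < 0.9525 → exclude; stop.
Optimal diet: G, D — 2 of 4 types.

2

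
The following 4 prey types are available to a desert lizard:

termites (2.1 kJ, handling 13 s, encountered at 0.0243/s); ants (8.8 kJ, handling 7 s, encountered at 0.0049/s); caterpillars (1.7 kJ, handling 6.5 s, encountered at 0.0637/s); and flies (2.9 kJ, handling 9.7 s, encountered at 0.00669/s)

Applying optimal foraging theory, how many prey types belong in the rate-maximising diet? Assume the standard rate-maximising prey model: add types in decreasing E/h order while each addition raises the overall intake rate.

4

Profitabilities (E/h, kJ/s): ants 1.26, flies 0.299, caterpillars 0.262, termites 0.162. Add prey in this order while the next type's profitability exceeds the intake rate on those already taken.
Rate on top 1: 0.04169. flies: 0.299 > 0.04169 → include.
Rate on top 2: 0.05688. caterpillars: 0.262 > 0.05688 → include.
Rate on top 3: 0.1129. termites: 0.162 > 0.1129 → include.
Optimal diet: ants, flies, caterpillars, termites — 4 of 4 types.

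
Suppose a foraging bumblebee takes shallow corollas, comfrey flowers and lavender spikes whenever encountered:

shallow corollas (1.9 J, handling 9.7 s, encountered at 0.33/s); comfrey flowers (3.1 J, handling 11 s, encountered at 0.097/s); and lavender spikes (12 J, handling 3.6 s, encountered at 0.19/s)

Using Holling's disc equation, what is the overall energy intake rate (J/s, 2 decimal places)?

0.54 J/s

R = Σλ_iE_i / (1 + Σλ_ih_i)
Numerator: 0.33×1.9 + 0.097×3.1 + 0.19×12 = 3.208
Denominator: 1 + 0.33×9.7 + 0.097×11 + 0.19×3.6 = 5.952
R = 3.208/5.952 = 0.5389 J/s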